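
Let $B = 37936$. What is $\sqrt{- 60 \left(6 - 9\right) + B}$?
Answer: $2 \sqrt{9529} \approx 195.23$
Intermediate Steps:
$\sqrt{- 60 \left(6 - 9\right) + B} = \sqrt{- 60 \left(6 - 9\right) + 37936} = \sqrt{\left(-60\right) \left(-3\right) + 37936} = \sqrt{180 + 37936} = \sqrt{38116} = 2 \sqrt{9529}$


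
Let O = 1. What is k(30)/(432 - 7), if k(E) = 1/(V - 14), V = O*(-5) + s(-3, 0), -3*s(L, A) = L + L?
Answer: -1/7225 ≈ -0.00013841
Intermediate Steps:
s(L, A) = -2*L/3 (s(L, A) = -(L + L)/3 = -2*L/3)
V = -3 (V = 1*(-5) - ⅔*(-3) = -5 + 2 = -3)
k(E) = -1/17 (k(E) = 1/(-3 - 14) = 1/(-17) = -1/17)
k(30)/(432 - 7) = -1/(17*(432 - 7)) = -1/17/425 = -1/17*1/425 = -1/7225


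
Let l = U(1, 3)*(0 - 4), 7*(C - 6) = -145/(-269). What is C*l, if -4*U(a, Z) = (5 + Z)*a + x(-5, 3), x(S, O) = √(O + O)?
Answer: 91544/1883 + 11443*√6/1883 ≈ 63.502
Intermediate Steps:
x(S, O) = √2*√O (x(S, O) = √(2*O) = √2*√O)
U(a, Z) = -√6/4 - a*(5 + Z)/4 (U(a, Z) = -((5 + Z)*a + √2*√3)/4 = -(a*(5 + Z) + √6)/4 = -(√6 + a*(5 + Z))/4 = -√6/4 - a*(5 + Z)/4)
C = 11443/1883 (C = 6 + (-145/(-269))/7 = 6 + (-145*(-1/269))/7 = 6 + (⅐)*(145/269) = 6 + 145/1883 = 11443/1883 ≈ 6.0770)
l = 8 + √6 (l = (-5/4*1 - √6/4 - ¼*3*1)*(0 - 4) = (-5/4 - √6/4 - ¾)*(-4) = (-2 - √6/4)*(-4) = 8 + √6 ≈ 10.449)
C*l = 11443*(8 + √6)/1883 = 91544/1883 + 11443*√6/1883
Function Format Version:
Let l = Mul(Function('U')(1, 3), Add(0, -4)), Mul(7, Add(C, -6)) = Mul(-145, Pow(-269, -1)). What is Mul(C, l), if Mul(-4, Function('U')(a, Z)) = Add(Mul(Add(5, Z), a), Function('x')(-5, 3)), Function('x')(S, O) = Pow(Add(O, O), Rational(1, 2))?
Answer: Add(Rational(91544, 1883), Mul(Rational(11443, 1883), Pow(6, Rational(1, 2)))) ≈ 63.502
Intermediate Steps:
Function('x')(S, O) = Mul(Pow(2, Rational(1, 2)), Pow(O, Rational(1, 2))) (Function('x')(S, O) = Pow(Mul(2, O), Rational(1, 2)) = Mul(Pow(2, Rational(1, 2)), Pow(O, Rational(1, 2))))
Function('U')(a, Z) = Add(Mul(Rational(-1, 4), Pow(6, Rational(1, 2))), Mul(Rational(-1, 4), a, Add(5, Z))) (Function('U')(a, Z) = Mul(Rational(-1, 4), Add(Mul(Add(5, Z), a), Mul(Pow(2, Rational(1, 2)), Pow(3, Rational(1, 2))))) = Mul(Rational(-1, 4), Add(Mul(a, Add(5, Z)), Pow(6, Rational(1, 2)))) = Mul(Rational(-1, 4), Add(Pow(6, Rational(1, 2)), Mul(a, Add(5, Z)))) = Add(Mul(Rational(-1, 4), Pow(6, Rational(1, 2))), Mul(Rational(-1, 4), a, Add(5, Z))))
C = Rational(11443, 1883) (C = Add(6, Mul(Rational(1, 7), Mul(-145, Pow(-269, -1)))) = Add(6, Mul(Rational(1, 7), Mul(-145, Rational(-1, 269)))) = Add(6, Mul(Rational(1, 7), Rational(145, 269))) = Add(6, Rational(145, 1883)) = Rational(11443, 1883) ≈ 6.0770)
l = Add(8, Pow(6, Rational(1, 2))) (l = Mul(Add(Mul(Rational(-5, 4), 1), Mul(Rational(-1, 4), Pow(6, Rational(1, 2))), Mul(Rational(-1, 4), 3, 1)), Add(0, -4)) = Mul(Add(Rational(-5, 4), Mul(Rational(-1, 4), Pow(6, Rational(1, 2))), Rational(-3, 4)), -4) = Mul(Add(-2, Mul(Rational(-1, 4), Pow(6, Rational(1, 2)))), -4) = Add(8, Pow(6, Rational(1, 2))) ≈ 10.449)
Mul(C, l) = Mul(Rational(11443, 1883), Add(8, Pow(6, Rational(1, 2)))) = Add(Rational(91544, 1883), Mul(Rational(11443, 1883), Pow(6, Rational(1, 2))))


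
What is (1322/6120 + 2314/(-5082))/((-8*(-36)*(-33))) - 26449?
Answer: -651509151778447/24632657280 ≈ -26449.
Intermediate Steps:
(1322/6120 + 2314/(-5082))/((-8*(-36)*(-33))) - 26449 = (1322*(1/6120) + 2314*(-1/5082))/((288*(-33))) - 26449 = (661/3060 - 1157/2541)/(-9504) - 26449 = -620273/2591820*(-1/9504) - 26449 = 620273/24632657280 - 26449 = -651509151778447/24632657280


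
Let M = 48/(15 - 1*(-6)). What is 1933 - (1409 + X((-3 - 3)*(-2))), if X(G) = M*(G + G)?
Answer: 3284/7 ≈ 469.14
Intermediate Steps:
M = 16/7 (M = 48/(15 + 6) = 48/21 = 48*(1/21) = 16/7 ≈ 2.2857)
X(G) = 32*G/7 (X(G) = 16*(G + G)/7 = 16*(2*G)/7 = 32*G/7)
1933 - (1409 + X((-3 - 3)*(-2))) = 1933 - (1409 + 32*((-3 - 3)*(-2))/7) = 1933 - (1409 + 32*(-6*(-2))/7) = 1933 - (1409 + (32/7)*12) = 1933 - (1409 + 384/7) = 1933 - 1*10247/7 = 1933 - 10247/7 = 3284/7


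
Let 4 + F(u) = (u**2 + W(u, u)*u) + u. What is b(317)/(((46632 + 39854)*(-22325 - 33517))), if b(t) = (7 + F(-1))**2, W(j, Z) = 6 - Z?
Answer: -4/1207387803 ≈ -3.3129e-9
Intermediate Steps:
F(u) = -4 + u + u**2 + u*(6 - u) (F(u) = -4 + ((u**2 + (6 - u)*u) + u) = -4 + ((u**2 + u*(6 - u)) + u) = -4 + (u + u**2 + u*(6 - u)) = -4 + u + u**2 + u*(6 - u))
b(t) = 16 (b(t) = (7 + (-4 + 7*(-1)))**2 = (7 + (-4 - 7))**2 = (7 - 11)**2 = (-4)**2 = 16)
b(317)/(((46632 + 39854)*(-22325 - 33517))) = 16/(((46632 + 39854)*(-22325 - 33517))) = 16/((86486*(-55842))) = 16/(-4829551212) = 16*(-1/4829551212) = -4/1207387803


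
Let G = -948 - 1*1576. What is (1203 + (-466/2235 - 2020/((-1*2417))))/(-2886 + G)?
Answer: -6501988363/29224792950 ≈ -0.22248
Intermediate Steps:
G = -2524 (G = -948 - 1576 = -2524)
(1203 + (-466/2235 - 2020/((-1*2417))))/(-2886 + G) = (1203 + (-466/2235 - 2020/((-1*2417))))/(-2886 - 2524) = (1203 + (-466*1/2235 - 2020/(-2417)))/(-5410) = (1203 + (-466/2235 - 2020*(-1/2417)))*(-1/5410) = (1203 + (-466/2235 + 2020/2417))*(-1/5410) = (1203 + 3388378/5401995)*(-1/5410) = (6501988363/5401995)*(-1/5410) = -6501988363/29224792950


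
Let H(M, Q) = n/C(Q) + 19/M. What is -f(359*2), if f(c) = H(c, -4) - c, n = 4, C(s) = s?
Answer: 516223/718 ≈ 718.97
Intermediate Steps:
H(M, Q) = 4/Q + 19/M
f(c) = -1 - c + 19/c (f(c) = (4/(-4) + 19/c) - c = (4*(-1/4) + 19/c) - c = (-1 + 19/c) - c = -1 - c + 19/c)
-f(359*2) = -(-1 - 359*2 + 19/((359*2))) = -(-1 - 1*718 + 19/718) = -(-1 - 718 + 19*(1/718)) = -(-1 - 718 + 19/718) = -1*(-516223/718) = 516223/718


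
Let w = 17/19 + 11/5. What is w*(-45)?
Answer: -2646/19 ≈ -139.26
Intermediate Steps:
w = 294/95 (w = 17*(1/19) + 11*(⅕) = 17/19 + 11/5 = 294/95 ≈ 3.0947)
w*(-45) = (294/95)*(-45) = -2646/19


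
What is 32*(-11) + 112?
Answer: -240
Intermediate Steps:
32*(-11) + 112 = -352 + 112 = -240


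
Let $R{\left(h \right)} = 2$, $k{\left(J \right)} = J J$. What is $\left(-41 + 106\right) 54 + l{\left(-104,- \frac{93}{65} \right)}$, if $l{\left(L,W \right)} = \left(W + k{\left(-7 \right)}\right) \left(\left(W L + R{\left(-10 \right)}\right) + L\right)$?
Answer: $\frac{143406}{25} \approx 5736.2$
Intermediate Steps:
$k{\left(J \right)} = J^{2}$
$l{\left(L,W \right)} = \left(49 + W\right) \left(2 + L + L W\right)$ ($l{\left(L,W \right)} = \left(W + \left(-7\right)^{2}\right) \left(\left(W L + 2\right) + L\right) = \left(W + 49\right) \left(\left(L W + 2\right) + L\right) = \left(49 + W\right) \left(\left(2 + L W\right) + L\right) = \left(49 + W\right) \left(2 + L + L W\right)$)
$\left(-41 + 106\right) 54 + l{\left(-104,- \frac{93}{65} \right)} = \left(-41 + 106\right) 54 + \left(98 + 2 \left(- \frac{93}{65}\right) + 49 \left(-104\right) - 104 \left(- \frac{93}{65}\right)^{2} + 50 \left(-104\right) \left(- \frac{93}{65}\right)\right) = 65 \cdot 54 + \left(98 + 2 \left(\left(-93\right) \frac{1}{65}\right) - 5096 - 104 \left(\left(-93\right) \frac{1}{65}\right)^{2} + 50 \left(-104\right) \left(\left(-93\right) \frac{1}{65}\right)\right) = 3510 + \left(98 + 2 \left(- \frac{93}{65}\right) - 5096 - 104 \left(- \frac{93}{65}\right)^{2} + 50 \left(-104\right) \left(- \frac{93}{65}\right)\right) = 3510 - - \frac{55656}{25} = 3510 + \frac{55656}{25} = \frac{143406}{25}$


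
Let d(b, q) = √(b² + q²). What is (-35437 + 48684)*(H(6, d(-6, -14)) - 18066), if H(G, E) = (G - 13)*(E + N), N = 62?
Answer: -245069500 - 185458*√58 ≈ -2.4648e+8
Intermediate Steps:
H(G, E) = (-13 + G)*(62 + E) (H(G, E) = (G - 13)*(E + 62) = (-13 + G)*(62 + E))
(-35437 + 48684)*(H(6, d(-6, -14)) - 18066) = (-35437 + 48684)*((-806 - 13*√((-6)² + (-14)²) + 62*6 + √((-6)² + (-14)²)*6) - 18066) = 13247*((-806 - 13*√(36 + 196) + 372 + √(36 + 196)*6) - 18066) = 13247*((-806 - 26*√58 + 372 + √232*6) - 18066) = 13247*((-806 - 26*√58 + 372 + (2*√58)*6) - 18066) = 13247*((-806 - 26*√58 + 372 + 12*√58) - 18066) = 13247*((-434 - 14*√58) - 18066) = 13247*(-18500 - 14*√58) = -245069500 - 185458*√58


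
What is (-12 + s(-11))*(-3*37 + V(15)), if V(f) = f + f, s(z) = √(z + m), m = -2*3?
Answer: 972 - 81*I*√17 ≈ 972.0 - 333.97*I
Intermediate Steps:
m = -6
s(z) = √(-6 + z) (s(z) = √(z - 6) = √(-6 + z))
V(f) = 2*f
(-12 + s(-11))*(-3*37 + V(15)) = (-12 + √(-6 - 11))*(-3*37 + 2*15) = (-12 + √(-17))*(-111 + 30) = (-12 + I*√17)*(-81) = 972 - 81*I*√17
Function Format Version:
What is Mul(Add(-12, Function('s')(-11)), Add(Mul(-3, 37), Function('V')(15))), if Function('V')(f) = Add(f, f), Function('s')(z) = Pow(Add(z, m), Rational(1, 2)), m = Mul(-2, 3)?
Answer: Add(972, Mul(-81, I, Pow(17, Rational(1, 2)))) ≈ Add(972.00, Mul(-333.97, I))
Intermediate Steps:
m = -6
Function('s')(z) = Pow(Add(-6, z), Rational(1, 2)) (Function('s')(z) = Pow(Add(z, -6), Rational(1, 2)) = Pow(Add(-6, z), Rational(1, 2)))
Function('V')(f) = Mul(2, f)
Mul(Add(-12, Function('s')(-11)), Add(Mul(-3, 37), Function('V')(15))) = Mul(Add(-12, Pow(Add(-6, -11), Rational(1, 2))), Add(Mul(-3, 37), Mul(2, 15))) = Mul(Add(-12, Pow(-17, Rational(1, 2))), Add(-111, 30)) = Mul(Add(-12, Mul(I, Pow(17, Rational(1, 2)))), -81) = Add(972, Mul(-81, I, Pow(17, Rational(1, 2))))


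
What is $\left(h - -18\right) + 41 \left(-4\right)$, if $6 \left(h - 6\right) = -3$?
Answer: $- \frac{281}{2} \approx -140.5$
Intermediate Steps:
$h = \frac{11}{2}$ ($h = 6 + \frac{1}{6} \left(-3\right) = 6 - \frac{1}{2} = \frac{11}{2} \approx 5.5$)
$\left(h - -18\right) + 41 \left(-4\right) = \left(\frac{11}{2} - -18\right) + 41 \left(-4\right) = \left(\frac{11}{2} + 18\right) - 164 = \frac{47}{2} - 164 = - \frac{281}{2}$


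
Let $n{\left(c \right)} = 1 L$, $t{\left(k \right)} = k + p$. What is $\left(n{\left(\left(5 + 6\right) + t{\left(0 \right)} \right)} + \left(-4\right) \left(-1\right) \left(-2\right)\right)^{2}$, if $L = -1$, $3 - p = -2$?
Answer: $81$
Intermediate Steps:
$p = 5$ ($p = 3 - -2 = 3 + 2 = 5$)
$t{\left(k \right)} = 5 + k$ ($t{\left(k \right)} = k + 5 = 5 + k$)
$n{\left(c \right)} = -1$ ($n{\left(c \right)} = 1 \left(-1\right) = -1$)
$\left(n{\left(\left(5 + 6\right) + t{\left(0 \right)} \right)} + \left(-4\right) \left(-1\right) \left(-2\right)\right)^{2} = \left(-1 + \left(-4\right) \left(-1\right) \left(-2\right)\right)^{2} = \left(-1 + 4 \left(-2\right)\right)^{2} = \left(-1 - 8\right)^{2} = \left(-9\right)^{2} = 81$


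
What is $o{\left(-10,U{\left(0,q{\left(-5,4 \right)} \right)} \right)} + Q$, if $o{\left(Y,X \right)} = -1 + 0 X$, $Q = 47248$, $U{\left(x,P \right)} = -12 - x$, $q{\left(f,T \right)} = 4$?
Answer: $47247$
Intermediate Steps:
$o{\left(Y,X \right)} = -1$ ($o{\left(Y,X \right)} = -1 + 0 = -1$)
$o{\left(-10,U{\left(0,q{\left(-5,4 \right)} \right)} \right)} + Q = -1 + 47248 = 47247$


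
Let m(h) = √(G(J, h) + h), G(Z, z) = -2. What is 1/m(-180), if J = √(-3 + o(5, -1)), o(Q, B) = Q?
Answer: -I*√182/182 ≈ -0.074125*I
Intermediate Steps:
J = √2 (J = √(-3 + 5) = √2 ≈ 1.4142)
m(h) = √(-2 + h)
1/m(-180) = 1/(√(-2 - 180)) = 1/(√(-182)) = 1/(I*√182) = -I*√182/182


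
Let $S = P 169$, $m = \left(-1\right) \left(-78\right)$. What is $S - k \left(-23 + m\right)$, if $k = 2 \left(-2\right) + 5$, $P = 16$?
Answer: $2649$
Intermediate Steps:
$k = 1$ ($k = -4 + 5 = 1$)
$m = 78$
$S = 2704$ ($S = 16 \cdot 169 = 2704$)
$S - k \left(-23 + m\right) = 2704 - 1 \left(-23 + 78\right) = 2704 - 1 \cdot 55 = 2704 - 55 = 2649$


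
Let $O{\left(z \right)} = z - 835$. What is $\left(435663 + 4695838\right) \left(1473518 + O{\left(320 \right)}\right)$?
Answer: $7558716367503$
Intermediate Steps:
$O{\left(z \right)} = -835 + z$
$\left(435663 + 4695838\right) \left(1473518 + O{\left(320 \right)}\right) = \left(435663 + 4695838\right) \left(1473518 + \left(-835 + 320\right)\right) = 5131501 \left(1473518 - 515\right) = 5131501 \cdot 1473003 = 7558716367503$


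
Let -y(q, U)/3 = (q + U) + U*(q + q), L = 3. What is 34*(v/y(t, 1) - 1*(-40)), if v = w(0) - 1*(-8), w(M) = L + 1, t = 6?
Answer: 25704/19 ≈ 1352.8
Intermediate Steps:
w(M) = 4 (w(M) = 3 + 1 = 4)
y(q, U) = -3*U - 3*q - 6*U*q (y(q, U) = -3*((q + U) + U*(q + q)) = -3*((U + q) + U*(2*q)) = -3*((U + q) + 2*U*q) = -3*(U + q + 2*U*q) = -3*U - 3*q - 6*U*q)
v = 12 (v = 4 - 1*(-8) = 4 + 8 = 12)
34*(v/y(t, 1) - 1*(-40)) = 34*(12/(-3*1 - 3*6 - 6*1*6) - 1*(-40)) = 34*(12/(-3 - 18 - 36) + 40) = 34*(12/(-57) + 40) = 34*(12*(-1/57) + 40) = 34*(-4/19 + 40) = 34*(756/19) = 25704/19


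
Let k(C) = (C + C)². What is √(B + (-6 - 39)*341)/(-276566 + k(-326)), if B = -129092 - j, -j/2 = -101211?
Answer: I*√346859/148538 ≈ 0.003965*I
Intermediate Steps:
j = 202422 (j = -2*(-101211) = 202422)
k(C) = 4*C² (k(C) = (2*C)² = 4*C²)
B = -331514 (B = -129092 - 1*202422 = -129092 - 202422 = -331514)
√(B + (-6 - 39)*341)/(-276566 + k(-326)) = √(-331514 + (-6 - 39)*341)/(-276566 + 4*(-326)²) = √(-331514 - 45*341)/(-276566 + 4*106276) = √(-331514 - 15345)/(-276566 + 425104) = √(-346859)/148538 = (I*√346859)*(1/148538) = I*√346859/148538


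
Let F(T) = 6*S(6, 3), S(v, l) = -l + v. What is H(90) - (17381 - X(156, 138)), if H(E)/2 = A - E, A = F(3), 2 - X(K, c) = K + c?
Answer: -17817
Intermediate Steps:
S(v, l) = v - l
X(K, c) = 2 - K - c (X(K, c) = 2 - (K + c) = 2 + (-K - c) = 2 - K - c)
F(T) = 18 (F(T) = 6*(6 - 1*3) = 6*(6 - 3) = 6*3 = 18)
A = 18
H(E) = 36 - 2*E (H(E) = 2*(18 - E) = 36 - 2*E)
H(90) - (17381 - X(156, 138)) = (36 - 2*90) - (17381 - (2 - 1*156 - 1*138)) = (36 - 180) - (17381 - (2 - 156 - 138)) = -144 - (17381 - 1*(-292)) = -144 - (17381 + 292) = -144 - 1*17673 = -144 - 17673 = -17817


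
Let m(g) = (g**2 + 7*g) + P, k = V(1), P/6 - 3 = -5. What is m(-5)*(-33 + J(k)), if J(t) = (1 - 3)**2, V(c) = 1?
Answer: 638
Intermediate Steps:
P = -12 (P = 18 + 6*(-5) = 18 - 30 = -12)
k = 1
J(t) = 4 (J(t) = (-2)**2 = 4)
m(g) = -12 + g**2 + 7*g (m(g) = (g**2 + 7*g) - 12 = -12 + g**2 + 7*g)
m(-5)*(-33 + J(k)) = (-12 + (-5)**2 + 7*(-5))*(-33 + 4) = (-12 + 25 - 35)*(-29) = -22*(-29) = 638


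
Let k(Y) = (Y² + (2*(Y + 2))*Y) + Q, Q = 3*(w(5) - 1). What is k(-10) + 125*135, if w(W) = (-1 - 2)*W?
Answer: 17087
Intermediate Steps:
w(W) = -3*W
Q = -48 (Q = 3*(-3*5 - 1) = 3*(-15 - 1) = 3*(-16) = -48)
k(Y) = -48 + Y² + Y*(4 + 2*Y) (k(Y) = (Y² + (2*(Y + 2))*Y) - 48 = (Y² + (2*(2 + Y))*Y) - 48 = (Y² + (4 + 2*Y)*Y) - 48 = (Y² + Y*(4 + 2*Y)) - 48 = -48 + Y² + Y*(4 + 2*Y))
k(-10) + 125*135 = (-48 + 3*(-10)² + 4*(-10)) + 125*135 = (-48 + 3*100 - 40) + 16875 = (-48 + 300 - 40) + 16875 = 212 + 16875 = 17087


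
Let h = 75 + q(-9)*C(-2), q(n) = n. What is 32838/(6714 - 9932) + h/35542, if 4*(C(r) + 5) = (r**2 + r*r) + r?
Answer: -1166785479/114374156 ≈ -10.201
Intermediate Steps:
C(r) = -5 + r**2/2 + r/4 (C(r) = -5 + ((r**2 + r*r) + r)/4 = -5 + ((r**2 + r**2) + r)/4 = -5 + (2*r**2 + r)/4 = -5 + (r + 2*r**2)/4 = -5 + (r**2/2 + r/4) = -5 + r**2/2 + r/4)
h = 213/2 (h = 75 - 9*(-5 + (1/2)*(-2)**2 + (1/4)*(-2)) = 75 - 9*(-5 + (1/2)*4 - 1/2) = 75 - 9*(-5 + 2 - 1/2) = 75 - 9*(-7/2) = 75 + 63/2 = 213/2 ≈ 106.50)
32838/(6714 - 9932) + h/35542 = 32838/(6714 - 9932) + (213/2)/35542 = 32838/(-3218) + (213/2)*(1/35542) = 32838*(-1/3218) + 213/71084 = -16419/1609 + 213/71084 = -1166785479/114374156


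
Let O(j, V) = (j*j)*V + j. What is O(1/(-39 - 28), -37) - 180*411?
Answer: -332096324/4489 ≈ -73980.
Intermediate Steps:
O(j, V) = j + V*j² (O(j, V) = j²*V + j = V*j² + j = j + V*j²)
O(1/(-39 - 28), -37) - 180*411 = (1 - 37/(-39 - 28))/(-39 - 28) - 180*411 = (1 - 37/(-67))/(-67) - 73980 = -(1 - 37*(-1/67))/67 - 73980 = -(1 + 37/67)/67 - 73980 = -1/67*104/67 - 73980 = -104/4489 - 73980 = -332096324/4489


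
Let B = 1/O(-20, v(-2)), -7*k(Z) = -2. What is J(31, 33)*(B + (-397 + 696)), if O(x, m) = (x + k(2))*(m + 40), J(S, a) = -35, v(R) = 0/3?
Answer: -11553311/1104 ≈ -10465.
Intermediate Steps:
v(R) = 0 (v(R) = 0*(⅓) = 0)
k(Z) = 2/7 (k(Z) = -⅐*(-2) = 2/7)
O(x, m) = (40 + m)*(2/7 + x) (O(x, m) = (x + 2/7)*(m + 40) = (2/7 + x)*(40 + m) = (40 + m)*(2/7 + x))
B = -7/5520 (B = 1/(80/7 + 40*(-20) + (2/7)*0 + 0*(-20)) = 1/(80/7 - 800 + 0 + 0) = 1/(-5520/7) = -7/5520 ≈ -0.0012681)
J(31, 33)*(B + (-397 + 696)) = -35*(-7/5520 + (-397 + 696)) = -35*(-7/5520 + 299) = -35*1650473/5520 = -11553311/1104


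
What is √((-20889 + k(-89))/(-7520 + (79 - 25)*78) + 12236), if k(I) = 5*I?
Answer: √33491864194/1654 ≈ 110.65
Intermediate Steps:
√((-20889 + k(-89))/(-7520 + (79 - 25)*78) + 12236) = √((-20889 + 5*(-89))/(-7520 + (79 - 25)*78) + 12236) = √((-20889 - 445)/(-7520 + 54*78) + 12236) = √(-21334/(-7520 + 4212) + 12236) = √(-21334/(-3308) + 12236) = √(-21334*(-1/3308) + 12236) = √(10667/1654 + 12236) = √(20249011/1654) = √33491864194/1654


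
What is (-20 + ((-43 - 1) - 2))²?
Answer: 4356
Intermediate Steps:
(-20 + ((-43 - 1) - 2))² = (-20 + (-44 - 2))² = (-20 - 46)² = (-66)² = 4356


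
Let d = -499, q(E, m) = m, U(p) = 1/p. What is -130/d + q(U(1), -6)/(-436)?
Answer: 29837/108782 ≈ 0.27428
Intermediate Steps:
-130/d + q(U(1), -6)/(-436) = -130/(-499) - 6/(-436) = -130*(-1/499) - 6*(-1/436) = 130/499 + 3/218 = 29837/108782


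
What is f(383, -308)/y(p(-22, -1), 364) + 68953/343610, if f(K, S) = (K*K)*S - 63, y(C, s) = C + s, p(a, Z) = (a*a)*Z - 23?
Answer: 15524404153029/49136230 ≈ 3.1595e+5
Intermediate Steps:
p(a, Z) = -23 + Z*a**2 (p(a, Z) = a**2*Z - 23 = Z*a**2 - 23 = -23 + Z*a**2)
f(K, S) = -63 + S*K**2 (f(K, S) = K**2*S - 63 = S*K**2 - 63 = -63 + S*K**2)
f(383, -308)/y(p(-22, -1), 364) + 68953/343610 = (-63 - 308*383**2)/((-23 - 1*(-22)**2) + 364) + 68953/343610 = (-63 - 308*146689)/((-23 - 1*484) + 364) + 68953*(1/343610) = (-63 - 45180212)/((-23 - 484) + 364) + 68953/343610 = -45180275/(-507 + 364) + 68953/343610 = -45180275/(-143) + 68953/343610 = -45180275*(-1/143) + 68953/343610 = 45180275/143 + 68953/343610 = 15524404153029/49136230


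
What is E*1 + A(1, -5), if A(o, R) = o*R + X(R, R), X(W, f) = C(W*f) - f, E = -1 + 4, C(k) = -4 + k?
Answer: 24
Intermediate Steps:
E = 3
X(W, f) = -4 - f + W*f (X(W, f) = (-4 + W*f) - f = -4 - f + W*f)
A(o, R) = -4 + R² - R + R*o (A(o, R) = o*R + (-4 - R + R*R) = R*o + (-4 - R + R²) = R*o + (-4 + R² - R) = -4 + R² - R + R*o)
E*1 + A(1, -5) = 3*1 + (-4 + (-5)² - 1*(-5) - 5*1) = 3 + (-4 + 25 + 5 - 5) = 3 + 21 = 24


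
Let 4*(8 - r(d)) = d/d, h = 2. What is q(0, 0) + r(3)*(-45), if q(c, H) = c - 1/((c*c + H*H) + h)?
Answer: -1397/4 ≈ -349.25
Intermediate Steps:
r(d) = 31/4 (r(d) = 8 - d/(4*d) = 8 - ¼*1 = 8 - ¼ = 31/4)
q(c, H) = c - 1/(2 + H² + c²) (q(c, H) = c - 1/((c*c + H*H) + 2) = c - 1/((c² + H²) + 2) = c - 1/((H² + c²) + 2) = c - 1/(2 + H² + c²))
q(0, 0) + r(3)*(-45) = (-1 + 0³ + 2*0 + 0*0²)/(2 + 0² + 0²) + (31/4)*(-45) = (-1 + 0 + 0 + 0*0)/(2 + 0 + 0) - 1395/4 = (-1 + 0 + 0 + 0)/2 - 1395/4 = (½)*(-1) - 1395/4 = -½ - 1395/4 = -1397/4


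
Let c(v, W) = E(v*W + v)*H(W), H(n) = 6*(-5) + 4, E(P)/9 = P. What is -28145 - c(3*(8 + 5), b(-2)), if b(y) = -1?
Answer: -28145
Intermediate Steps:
E(P) = 9*P
H(n) = -26 (H(n) = -30 + 4 = -26)
c(v, W) = -234*v - 234*W*v (c(v, W) = (9*(v*W + v))*(-26) = (9*(W*v + v))*(-26) = (9*(v + W*v))*(-26) = (9*v + 9*W*v)*(-26) = -234*v - 234*W*v)
-28145 - c(3*(8 + 5), b(-2)) = -28145 - (-234)*3*(8 + 5)*(1 - 1) = -28145 - (-234)*3*13*0 = -28145 - (-234)*39*0 = -28145 - 1*0 = -28145 + 0 = -28145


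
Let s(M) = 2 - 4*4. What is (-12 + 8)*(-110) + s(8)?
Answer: 426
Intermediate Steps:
s(M) = -14 (s(M) = 2 - 16 = -14)
(-12 + 8)*(-110) + s(8) = (-12 + 8)*(-110) - 14 = -4*(-110) - 14 = 440 - 14 = 426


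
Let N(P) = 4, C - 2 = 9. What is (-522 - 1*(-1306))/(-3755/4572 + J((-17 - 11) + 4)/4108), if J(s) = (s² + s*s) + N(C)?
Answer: -3681228096/2535077 ≈ -1452.1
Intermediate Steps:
C = 11 (C = 2 + 9 = 11)
J(s) = 4 + 2*s² (J(s) = (s² + s*s) + 4 = (s² + s²) + 4 = 2*s² + 4 = 4 + 2*s²)
(-522 - 1*(-1306))/(-3755/4572 + J((-17 - 11) + 4)/4108) = (-522 - 1*(-1306))/(-3755/4572 + (4 + 2*((-17 - 11) + 4)²)/4108) = (-522 + 1306)/(-3755*1/4572 + (4 + 2*(-28 + 4)²)*(1/4108)) = 784/(-3755/4572 + (4 + 2*(-24)²)*(1/4108)) = 784/(-3755/4572 + (4 + 2*576)*(1/4108)) = 784/(-3755/4572 + (4 + 1152)*(1/4108)) = 784/(-3755/4572 + 1156*(1/4108)) = 784/(-3755/4572 + 289/1027) = 784/(-2535077/4695444) = 784*(-4695444/2535077) = -3681228096/2535077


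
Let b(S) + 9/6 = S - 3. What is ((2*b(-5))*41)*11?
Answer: -8569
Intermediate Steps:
b(S) = -9/2 + S (b(S) = -3/2 + (S - 3) = -3/2 + (-3 + S) = -9/2 + S)
((2*b(-5))*41)*11 = ((2*(-9/2 - 5))*41)*11 = ((2*(-19/2))*41)*11 = -19*41*11 = -779*11 = -8569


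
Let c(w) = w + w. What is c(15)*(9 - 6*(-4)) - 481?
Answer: 509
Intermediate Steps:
c(w) = 2*w
c(15)*(9 - 6*(-4)) - 481 = (2*15)*(9 - 6*(-4)) - 481 = 30*(9 + 24) - 481 = 30*33 - 481 = 990 - 481 = 509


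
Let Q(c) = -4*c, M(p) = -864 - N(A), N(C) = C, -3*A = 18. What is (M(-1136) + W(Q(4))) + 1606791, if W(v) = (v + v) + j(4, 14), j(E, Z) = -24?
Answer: 1605877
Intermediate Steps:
A = -6 (A = -⅓*18 = -6)
M(p) = -858 (M(p) = -864 - 1*(-6) = -864 + 6 = -858)
W(v) = -24 + 2*v (W(v) = (v + v) - 24 = 2*v - 24 = -24 + 2*v)
(M(-1136) + W(Q(4))) + 1606791 = (-858 + (-24 + 2*(-4*4))) + 1606791 = (-858 + (-24 + 2*(-16))) + 1606791 = (-858 + (-24 - 32)) + 1606791 = (-858 - 56) + 1606791 = -914 + 1606791 = 1605877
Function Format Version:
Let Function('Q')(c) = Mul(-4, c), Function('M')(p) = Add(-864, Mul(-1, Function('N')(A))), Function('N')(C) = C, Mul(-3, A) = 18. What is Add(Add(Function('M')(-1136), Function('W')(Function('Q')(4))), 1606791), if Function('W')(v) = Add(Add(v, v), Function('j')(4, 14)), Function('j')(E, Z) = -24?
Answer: 1605877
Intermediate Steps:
A = -6 (A = Mul(Rational(-1, 3), 18) = -6)
Function('M')(p) = -858 (Function('M')(p) = Add(-864, Mul(-1, -6)) = Add(-864, 6) = -858)
Function('W')(v) = Add(-24, Mul(2, v)) (Function('W')(v) = Add(Add(v, v), -24) = Add(Mul(2, v), -24) = Add(-24, Mul(2, v)))
Add(Add(Function('M')(-1136), Function('W')(Function('Q')(4))), 1606791) = Add(Add(-858, Add(-24, Mul(2, Mul(-4, 4)))), 1606791) = Add(Add(-858, Add(-24, Mul(2, -16))), 1606791) = Add(Add(-858, Add(-24, -32)), 1606791) = Add(Add(-858, -56), 1606791) = Add(-914, 1606791) = 1605877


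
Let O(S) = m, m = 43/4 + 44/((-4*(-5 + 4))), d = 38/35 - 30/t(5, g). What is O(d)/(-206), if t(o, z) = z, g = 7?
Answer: -87/824 ≈ -0.10558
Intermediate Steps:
d = -16/5 (d = 38/35 - 30/7 = -16/5 ≈ -3.2000)
m = 87/4 (m = 43*(¼) + 44/((-4*(-1))) = 43/4 + 44/4 = 43/4 + 44*(¼) = 43/4 + 11 = 87/4 ≈ 21.750)
O(S) = 87/4
O(d)/(-206) = (87/4)/(-206) = (87/4)*(-1/206) = -87/824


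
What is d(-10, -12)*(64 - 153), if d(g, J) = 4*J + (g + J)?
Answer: 6230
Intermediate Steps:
d(g, J) = g + 5*J (d(g, J) = 4*J + (J + g) = g + 5*J)
d(-10, -12)*(64 - 153) = (-10 + 5*(-12))*(64 - 153) = (-10 - 60)*(-89) = -70*(-89) = 6230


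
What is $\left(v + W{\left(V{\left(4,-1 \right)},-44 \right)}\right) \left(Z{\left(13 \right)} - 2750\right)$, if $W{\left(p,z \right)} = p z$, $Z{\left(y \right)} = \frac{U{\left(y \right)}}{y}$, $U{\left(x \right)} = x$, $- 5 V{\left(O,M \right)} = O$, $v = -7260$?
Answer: $\frac{99304876}{5} \approx 1.9861 \cdot 10^{7}$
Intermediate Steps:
$V{\left(O,M \right)} = - \frac{O}{5}$
$Z{\left(y \right)} = 1$ ($Z{\left(y \right)} = \frac{y}{y} = 1$)
$\left(v + W{\left(V{\left(4,-1 \right)},-44 \right)}\right) \left(Z{\left(13 \right)} - 2750\right) = \left(-7260 + \left(- \frac{1}{5}\right) 4 \left(-44\right)\right) \left(1 - 2750\right) = \left(-7260 - - \frac{176}{5}\right) \left(-2749\right) = \left(-7260 + \frac{176}{5}\right) \left(-2749\right) = \left(- \frac{36124}{5}\right) \left(-2749\right) = \frac{99304876}{5}$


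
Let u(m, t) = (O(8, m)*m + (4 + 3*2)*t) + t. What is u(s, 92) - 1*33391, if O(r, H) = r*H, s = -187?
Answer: 247373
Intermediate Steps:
O(r, H) = H*r
u(m, t) = 8*m**2 + 11*t (u(m, t) = ((m*8)*m + (4 + 3*2)*t) + t = ((8*m)*m + (4 + 6)*t) + t = (8*m**2 + 10*t) + t = 8*m**2 + 11*t)
u(s, 92) - 1*33391 = (8*(-187)**2 + 11*92) - 1*33391 = (8*34969 + 1012) - 33391 = (279752 + 1012) - 33391 = 280764 - 33391 = 247373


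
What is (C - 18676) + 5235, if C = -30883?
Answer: -44324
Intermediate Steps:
(C - 18676) + 5235 = (-30883 - 18676) + 5235 = -49559 + 5235 = -44324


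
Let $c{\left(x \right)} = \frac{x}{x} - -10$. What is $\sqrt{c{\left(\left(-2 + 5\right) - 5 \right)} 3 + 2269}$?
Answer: $\sqrt{2302} \approx 47.979$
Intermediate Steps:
$c{\left(x \right)} = 11$ ($c{\left(x \right)} = 1 + 10 = 11$)
$\sqrt{c{\left(\left(-2 + 5\right) - 5 \right)} 3 + 2269} = \sqrt{11 \cdot 3 + 2269} = \sqrt{33 + 2269} = \sqrt{2302}$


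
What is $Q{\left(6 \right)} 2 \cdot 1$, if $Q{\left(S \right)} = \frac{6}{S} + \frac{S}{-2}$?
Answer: $-4$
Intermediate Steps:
$Q{\left(S \right)} = \frac{6}{S} - \frac{S}{2}$ ($Q{\left(S \right)} = \frac{6}{S} + S \left(- \frac{1}{2}\right) = \frac{6}{S} - \frac{S}{2}$)
$Q{\left(6 \right)} 2 \cdot 1 = \left(\frac{6}{6} - 3\right) 2 \cdot 1 = \left(6 \cdot \frac{1}{6} - 3\right) 2 \cdot 1 = \left(1 - 3\right) 2 \cdot 1 = \left(-2\right) 2 \cdot 1 = \left(-4\right) 1 = -4$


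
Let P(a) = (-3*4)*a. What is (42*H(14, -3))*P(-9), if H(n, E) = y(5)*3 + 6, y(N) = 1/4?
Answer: 30618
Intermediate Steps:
y(N) = ¼
P(a) = -12*a
H(n, E) = 27/4 (H(n, E) = (¼)*3 + 6 = ¾ + 6 = 27/4)
(42*H(14, -3))*P(-9) = (42*(27/4))*(-12*(-9)) = (567/2)*108 = 30618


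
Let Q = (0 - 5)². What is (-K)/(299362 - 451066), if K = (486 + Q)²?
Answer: 5329/3096 ≈ 1.7213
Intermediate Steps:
Q = 25 (Q = (-5)² = 25)
K = 261121 (K = (486 + 25)² = 511² = 261121)
(-K)/(299362 - 451066) = (-1*261121)/(299362 - 451066) = -261121/(-151704) = -261121*(-1/151704) = 5329/3096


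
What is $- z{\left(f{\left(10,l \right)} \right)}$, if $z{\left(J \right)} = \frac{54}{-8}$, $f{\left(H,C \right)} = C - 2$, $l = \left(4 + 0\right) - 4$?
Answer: $\frac{27}{4} \approx 6.75$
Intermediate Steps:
$l = 0$ ($l = 4 - 4 = 0$)
$f{\left(H,C \right)} = -2 + C$
$z{\left(J \right)} = - \frac{27}{4}$ ($z{\left(J \right)} = 54 \left(- \frac{1}{8}\right) = - \frac{27}{4}$)
$- z{\left(f{\left(10,l \right)} \right)} = \left(-1\right) \left(- \frac{27}{4}\right) = \frac{27}{4}$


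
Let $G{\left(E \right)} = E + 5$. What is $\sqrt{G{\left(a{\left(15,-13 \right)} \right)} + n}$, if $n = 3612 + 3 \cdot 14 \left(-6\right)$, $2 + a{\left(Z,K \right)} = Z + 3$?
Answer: $7 \sqrt{69} \approx 58.146$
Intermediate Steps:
$a{\left(Z,K \right)} = 1 + Z$ ($a{\left(Z,K \right)} = -2 + \left(Z + 3\right) = -2 + \left(3 + Z\right) = 1 + Z$)
$n = 3360$ ($n = 3612 + 42 \left(-6\right) = 3612 - 252 = 3360$)
$G{\left(E \right)} = 5 + E$
$\sqrt{G{\left(a{\left(15,-13 \right)} \right)} + n} = \sqrt{\left(5 + \left(1 + 15\right)\right) + 3360} = \sqrt{\left(5 + 16\right) + 3360} = \sqrt{21 + 3360} = \sqrt{3381} = 7 \sqrt{69}$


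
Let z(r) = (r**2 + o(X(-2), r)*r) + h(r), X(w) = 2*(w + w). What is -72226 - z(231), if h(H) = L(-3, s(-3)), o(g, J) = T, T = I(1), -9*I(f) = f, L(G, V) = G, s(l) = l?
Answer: -376675/3 ≈ -1.2556e+5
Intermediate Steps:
X(w) = 4*w (X(w) = 2*(2*w) = 4*w)
I(f) = -f/9
T = -1/9 (T = -1/9*1 = -1/9 ≈ -0.11111)
o(g, J) = -1/9
h(H) = -3
z(r) = -3 + r**2 - r/9 (z(r) = (r**2 - r/9) - 3 = -3 + r**2 - r/9)
-72226 - z(231) = -72226 - (-3 + 231**2 - 1/9*231) = -72226 - (-3 + 53361 - 77/3) = -72226 - 1*159997/3 = -72226 - 159997/3 = -376675/3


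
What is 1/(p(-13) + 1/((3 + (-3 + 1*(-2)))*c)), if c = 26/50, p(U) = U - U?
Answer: -26/25 ≈ -1.0400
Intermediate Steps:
p(U) = 0
c = 13/25 (c = 26*(1/50) = 13/25 ≈ 0.52000)
1/(p(-13) + 1/((3 + (-3 + 1*(-2)))*c)) = 1/(0 + 1/((3 + (-3 + 1*(-2)))*(13/25))) = 1/(0 + 1/((3 + (-3 - 2))*(13/25))) = 1/(0 + 1/((3 - 5)*(13/25))) = 1/(0 + 1/(-2*13/25)) = 1/(0 + 1/(-26/25)) = 1/(0 - 25/26) = 1/(-25/26) = -26/25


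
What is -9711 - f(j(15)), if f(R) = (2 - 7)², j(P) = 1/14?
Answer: -9736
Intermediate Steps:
j(P) = 1/14
f(R) = 25 (f(R) = (-5)² = 25)
-9711 - f(j(15)) = -9711 - 1*25 = -9711 - 25 = -9736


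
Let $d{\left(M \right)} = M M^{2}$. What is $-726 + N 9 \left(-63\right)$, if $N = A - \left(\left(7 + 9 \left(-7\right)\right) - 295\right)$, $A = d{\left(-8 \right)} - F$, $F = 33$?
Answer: $109272$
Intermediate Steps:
$d{\left(M \right)} = M^{3}$
$A = -545$ ($A = \left(-8\right)^{3} - 33 = -512 - 33 = -545$)
$N = -194$ ($N = -545 - \left(\left(7 + 9 \left(-7\right)\right) - 295\right) = -545 - \left(\left(7 - 63\right) - 295\right) = -545 - \left(-56 - 295\right) = -545 - -351 = -545 + 351 = -194$)
$-726 + N 9 \left(-63\right) = -726 - 194 \cdot 9 \left(-63\right) = -726 - -109998 = -726 + 109998 = 109272$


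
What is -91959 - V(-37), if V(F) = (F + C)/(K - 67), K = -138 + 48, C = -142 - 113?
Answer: -14437855/157 ≈ -91961.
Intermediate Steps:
C = -255
K = -90
V(F) = 255/157 - F/157 (V(F) = (F - 255)/(-90 - 67) = (-255 + F)/(-157) = (-255 + F)*(-1/157) = 255/157 - F/157)
-91959 - V(-37) = -91959 - (255/157 - 1/157*(-37)) = -91959 - (255/157 + 37/157) = -91959 - 1*292/157 = -91959 - 292/157 = -14437855/157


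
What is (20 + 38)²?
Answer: 3364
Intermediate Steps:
(20 + 38)² = 58² = 3364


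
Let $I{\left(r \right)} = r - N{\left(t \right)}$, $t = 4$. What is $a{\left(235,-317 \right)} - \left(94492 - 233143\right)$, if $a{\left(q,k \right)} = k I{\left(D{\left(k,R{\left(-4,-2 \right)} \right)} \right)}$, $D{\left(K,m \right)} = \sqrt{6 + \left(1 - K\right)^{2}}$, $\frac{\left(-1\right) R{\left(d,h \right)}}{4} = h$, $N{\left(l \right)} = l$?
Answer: $139919 - 317 \sqrt{101130} \approx 39110.0$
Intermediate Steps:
$R{\left(d,h \right)} = - 4 h$
$I{\left(r \right)} = -4 + r$ ($I{\left(r \right)} = r - 4 = -4 + r$)
$a{\left(q,k \right)} = k \left(-4 + \sqrt{6 + \left(-1 + k\right)^{2}}\right)$
$a{\left(235,-317 \right)} - \left(94492 - 233143\right) = - 317 \left(-4 + \sqrt{6 + \left(-1 - 317\right)^{2}}\right) - \left(94492 - 233143\right) = - 317 \left(-4 + \sqrt{6 + \left(-318\right)^{2}}\right) - -138651 = - 317 \left(-4 + \sqrt{6 + 101124}\right) + 138651 = - 317 \left(-4 + \sqrt{101130}\right) + 138651 = \left(1268 - 317 \sqrt{101130}\right) + 138651 = 139919 - 317 \sqrt{101130}$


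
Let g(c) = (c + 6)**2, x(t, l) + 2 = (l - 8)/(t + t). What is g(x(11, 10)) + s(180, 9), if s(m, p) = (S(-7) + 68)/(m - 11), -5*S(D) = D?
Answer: 1753112/102245 ≈ 17.146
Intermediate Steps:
S(D) = -D/5
s(m, p) = 347/(5*(-11 + m)) (s(m, p) = (-1/5*(-7) + 68)/(m - 11) = (7/5 + 68)/(-11 + m) = 347/(5*(-11 + m)))
x(t, l) = -2 + (-8 + l)/(2*t) (x(t, l) = -2 + (l - 8)/(t + t) = -2 + (-8 + l)/((2*t)) = -2 + (-8 + l)*(1/(2*t)) = -2 + (-8 + l)/(2*t))
g(c) = (6 + c)**2
g(x(11, 10)) + s(180, 9) = (6 + (1/2)*(-8 + 10 - 4*11)/11)**2 + 347/(5*(-11 + 180)) = (6 + (1/2)*(1/11)*(-8 + 10 - 44))**2 + (347/5)/169 = (6 + (1/2)*(1/11)*(-42))**2 + (347/5)*(1/169) = (6 - 21/11)**2 + 347/845 = (45/11)**2 + 347/845 = 2025/121 + 347/845 = 1753112/102245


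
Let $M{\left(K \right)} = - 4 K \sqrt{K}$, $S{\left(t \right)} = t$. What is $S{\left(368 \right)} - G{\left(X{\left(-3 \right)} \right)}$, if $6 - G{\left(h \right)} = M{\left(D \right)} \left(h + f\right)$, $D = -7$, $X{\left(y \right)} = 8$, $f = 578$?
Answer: $362 + 16408 i \sqrt{7} \approx 362.0 + 43412.0 i$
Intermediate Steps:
$M{\left(K \right)} = - 4 K^{\frac{3}{2}}$
$G{\left(h \right)} = 6 - 28 i \sqrt{7} \left(578 + h\right)$ ($G{\left(h \right)} = 6 - - 4 \left(-7\right)^{\frac{3}{2}} \left(h + 578\right) = 6 - - 4 \left(- 7 i \sqrt{7}\right) \left(578 + h\right) = 6 - 28 i \sqrt{7} \left(578 + h\right)$)
$S{\left(368 \right)} - G{\left(X{\left(-3 \right)} \right)} = 368 - \left(6 - 16184 i \sqrt{7} - 28 i 8 \sqrt{7}\right) = 368 - \left(6 - 16184 i \sqrt{7} - 224 i \sqrt{7}\right) = 368 - \left(6 - 16408 i \sqrt{7}\right) = 362 + 16408 i \sqrt{7}$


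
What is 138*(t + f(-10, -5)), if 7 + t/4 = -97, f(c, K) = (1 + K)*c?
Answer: -51888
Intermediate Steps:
f(c, K) = c*(1 + K)
t = -416 (t = -28 + 4*(-97) = -28 - 388 = -416)
138*(t + f(-10, -5)) = 138*(-416 - 10*(1 - 5)) = 138*(-416 - 10*(-4)) = 138*(-416 + 40) = 138*(-376) = -51888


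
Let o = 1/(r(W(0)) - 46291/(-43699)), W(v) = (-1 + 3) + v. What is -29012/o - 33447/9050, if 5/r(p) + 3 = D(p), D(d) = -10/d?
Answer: -2492297044839/197737975 ≈ -12604.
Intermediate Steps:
W(v) = 2 + v
r(p) = 5/(-3 - 10/p)
o = 349592/151833 (o = 1/(-5*(2 + 0)/(10 + 3*(2 + 0)) - 46291/(-43699)) = 1/(-5*2/(10 + 3*2) - 46291*(-1/43699)) = 1/(-5*2/(10 + 6) + 46291/43699) = 1/(-5*2/16 + 46291/43699) = 1/(-5*2*1/16 + 46291/43699) = 1/(-5/8 + 46291/43699) = 1/(151833/349592) = 349592/151833 ≈ 2.3025)
-29012/o - 33447/9050 = -29012/349592/151833 - 33447/9050 = -29012*151833/349592 - 33447*1/9050 = -1101244749/87398 - 33447/9050 = -2492297044839/197737975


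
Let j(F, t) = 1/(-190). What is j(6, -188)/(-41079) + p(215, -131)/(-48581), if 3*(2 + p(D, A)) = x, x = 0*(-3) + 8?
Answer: -1718253/126391730270 ≈ -1.3595e-5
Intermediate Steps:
x = 8 (x = 0 + 8 = 8)
j(F, t) = -1/190
p(D, A) = 2/3 (p(D, A) = -2 + (1/3)*8 = -2 + 8/3 = 2/3)
j(6, -188)/(-41079) + p(215, -131)/(-48581) = -1/190/(-41079) + (2/3)/(-48581) = -1/190*(-1/41079) + (2/3)*(-1/48581) = 1/7805010 - 2/145743 = -1718253/126391730270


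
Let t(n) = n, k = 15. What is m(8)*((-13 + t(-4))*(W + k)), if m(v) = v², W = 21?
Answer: -39168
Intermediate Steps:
m(8)*((-13 + t(-4))*(W + k)) = 8²*((-13 - 4)*(21 + 15)) = 64*(-17*36) = 64*(-612) = -39168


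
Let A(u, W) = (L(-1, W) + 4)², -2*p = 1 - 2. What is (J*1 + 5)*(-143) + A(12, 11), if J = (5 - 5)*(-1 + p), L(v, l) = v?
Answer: -706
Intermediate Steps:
p = ½ (p = -(1 - 2)/2 = -½*(-1) = ½ ≈ 0.50000)
A(u, W) = 9 (A(u, W) = (-1 + 4)² = 3² = 9)
J = 0 (J = (5 - 5)*(-1 + ½) = 0*(-½) = 0)
(J*1 + 5)*(-143) + A(12, 11) = (0*1 + 5)*(-143) + 9 = (0 + 5)*(-143) + 9 = 5*(-143) + 9 = -715 + 9 = -706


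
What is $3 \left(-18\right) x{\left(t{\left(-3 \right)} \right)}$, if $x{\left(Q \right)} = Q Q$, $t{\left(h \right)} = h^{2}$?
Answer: $-4374$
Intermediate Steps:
$x{\left(Q \right)} = Q^{2}$
$3 \left(-18\right) x{\left(t{\left(-3 \right)} \right)} = 3 \left(-18\right) \left(\left(-3\right)^{2}\right)^{2} = - 54 \cdot 9^{2} = \left(-54\right) 81 = -4374$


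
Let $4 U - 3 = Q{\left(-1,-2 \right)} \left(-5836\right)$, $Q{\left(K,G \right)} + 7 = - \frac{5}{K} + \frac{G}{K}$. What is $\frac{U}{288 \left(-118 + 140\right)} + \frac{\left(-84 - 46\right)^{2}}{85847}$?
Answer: $\frac{142857047}{725235456} \approx 0.19698$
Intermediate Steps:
$Q{\left(K,G \right)} = -7 - \frac{5}{K} + \frac{G}{K}$ ($Q{\left(K,G \right)} = -7 + \left(- \frac{5}{K} + \frac{G}{K}\right) = -7 - \frac{5}{K} + \frac{G}{K}$)
$U = \frac{3}{4}$ ($U = \frac{3}{4} + \frac{\frac{-5 - 2 - -7}{-1} \left(-5836\right)}{4} = \frac{3}{4} + \frac{- (-5 - 2 + 7) \left(-5836\right)}{4} = \frac{3}{4} + \frac{\left(-1\right) 0 \left(-5836\right)}{4} = \frac{3}{4} + \frac{0 \left(-5836\right)}{4} = \frac{3}{4} + \frac{1}{4} \cdot 0 = \frac{3}{4} + 0 = \frac{3}{4} \approx 0.75$)
$\frac{U}{288 \left(-118 + 140\right)} + \frac{\left(-84 - 46\right)^{2}}{85847} = \frac{3}{4 \cdot 288 \left(-118 + 140\right)} + \frac{\left(-84 - 46\right)^{2}}{85847} = \frac{3}{4 \cdot 288 \cdot 22} + \left(-130\right)^{2} \cdot \frac{1}{85847} = \frac{3}{4 \cdot 6336} + 16900 \cdot \frac{1}{85847} = \frac{3}{4} \cdot \frac{1}{6336} + \frac{16900}{85847} = \frac{1}{8448} + \frac{16900}{85847} = \frac{142857047}{725235456}$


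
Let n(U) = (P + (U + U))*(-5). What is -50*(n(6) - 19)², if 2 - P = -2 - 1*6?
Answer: -832050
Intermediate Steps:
P = 10 (P = 2 - (-2 - 1*6) = 2 - (-2 - 6) = 2 - 1*(-8) = 2 + 8 = 10)
n(U) = -50 - 10*U (n(U) = (10 + (U + U))*(-5) = (10 + 2*U)*(-5) = -50 - 10*U)
-50*(n(6) - 19)² = -50*((-50 - 10*6) - 19)² = -50*((-50 - 60) - 19)² = -50*(-110 - 19)² = -50*(-129)² = -50*16641 = -832050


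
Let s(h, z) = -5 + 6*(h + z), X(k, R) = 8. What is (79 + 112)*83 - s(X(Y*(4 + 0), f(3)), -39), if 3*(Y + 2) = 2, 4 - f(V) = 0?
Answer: 16044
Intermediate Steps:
f(V) = 4 (f(V) = 4 - 1*0 = 4 + 0 = 4)
Y = -4/3 (Y = -2 + (⅓)*2 = -2 + ⅔ = -4/3 ≈ -1.3333)
s(h, z) = -5 + 6*h + 6*z (s(h, z) = -5 + (6*h + 6*z) = -5 + 6*h + 6*z)
(79 + 112)*83 - s(X(Y*(4 + 0), f(3)), -39) = (79 + 112)*83 - (-5 + 6*8 + 6*(-39)) = 191*83 - (-5 + 48 - 234) = 15853 - 1*(-191) = 15853 + 191 = 16044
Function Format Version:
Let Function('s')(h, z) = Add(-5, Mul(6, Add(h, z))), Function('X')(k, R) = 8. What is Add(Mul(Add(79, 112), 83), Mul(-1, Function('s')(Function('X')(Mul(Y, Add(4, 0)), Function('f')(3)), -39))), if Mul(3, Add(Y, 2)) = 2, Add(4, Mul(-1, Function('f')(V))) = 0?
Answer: 16044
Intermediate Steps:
Function('f')(V) = 4 (Function('f')(V) = Add(4, Mul(-1, 0)) = Add(4, 0) = 4)
Y = Rational(-4, 3) (Y = Add(-2, Mul(Rational(1, 3), 2)) = Add(-2, Rational(2, 3)) = Rational(-4, 3) ≈ -1.3333)
Function('s')(h, z) = Add(-5, Mul(6, h), Mul(6, z)) (Function('s')(h, z) = Add(-5, Add(Mul(6, h), Mul(6, z))) = Add(-5, Mul(6, h), Mul(6, z)))
Add(Mul(Add(79, 112), 83), Mul(-1, Function('s')(Function('X')(Mul(Y, Add(4, 0)), Function('f')(3)), -39))) = Add(Mul(Add(79, 112), 83), Mul(-1, Add(-5, Mul(6, 8), Mul(6, -39)))) = Add(Mul(191, 83), Mul(-1, Add(-5, 48, -234))) = Add(15853, Mul(-1, -191)) = Add(15853, 191) = 16044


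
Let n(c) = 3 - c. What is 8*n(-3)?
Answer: 48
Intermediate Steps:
8*n(-3) = 8*(3 - 1*(-3)) = 8*(3 + 3) = 8*6 = 48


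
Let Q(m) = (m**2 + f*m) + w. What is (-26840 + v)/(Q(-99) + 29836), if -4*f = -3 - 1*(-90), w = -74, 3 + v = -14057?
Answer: -32720/33373 ≈ -0.98043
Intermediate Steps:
v = -14060 (v = -3 - 14057 = -14060)
f = -87/4 (f = -(-3 - 1*(-90))/4 = -(-3 + 90)/4 = -1/4*87 = -87/4 ≈ -21.750)
Q(m) = -74 + m**2 - 87*m/4 (Q(m) = (m**2 - 87*m/4) - 74 = -74 + m**2 - 87*m/4)
(-26840 + v)/(Q(-99) + 29836) = (-26840 - 14060)/((-74 + (-99)**2 - 87/4*(-99)) + 29836) = -40900/((-74 + 9801 + 8613/4) + 29836) = -40900/(47521/4 + 29836) = -40900/166865/4 = -40900*4/166865 = -32720/33373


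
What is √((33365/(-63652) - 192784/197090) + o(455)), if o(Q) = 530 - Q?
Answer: √722947688176654310735/3136293170 ≈ 8.5731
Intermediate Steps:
√((33365/(-63652) - 192784/197090) + o(455)) = √((33365/(-63652) - 192784/197090) + (530 - 1*455)) = √((33365*(-1/63652) - 192784*1/197090) + (530 - 455)) = √((-33365/63652 - 96392/98545) + 75) = √(-9423497509/6272586340 + 75) = √(461020477991/6272586340) = √722947688176654310735/3136293170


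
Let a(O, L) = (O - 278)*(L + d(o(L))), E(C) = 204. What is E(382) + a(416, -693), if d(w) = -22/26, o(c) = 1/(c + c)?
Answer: -1242108/13 ≈ -95547.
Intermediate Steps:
o(c) = 1/(2*c)
d(w) = -11/13 (d(w) = -22*1/26 = -11/13)
a(O, L) = (-278 + O)*(-11/13 + L) (a(O, L) = (O - 278)*(L - 11/13) = (-278 + O)*(-11/13 + L))
E(382) + a(416, -693) = 204 + (3058/13 - 278*(-693) - 11/13*416 - 693*416) = 204 + (3058/13 + 192654 - 352 - 288288) = 204 - 1244760/13 = -1242108/13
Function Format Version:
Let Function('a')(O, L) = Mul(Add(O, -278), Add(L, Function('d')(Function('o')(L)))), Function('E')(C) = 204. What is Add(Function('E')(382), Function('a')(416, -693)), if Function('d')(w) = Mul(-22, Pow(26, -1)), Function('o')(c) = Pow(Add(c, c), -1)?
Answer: Rational(-1242108, 13) ≈ -95547.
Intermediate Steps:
Function('o')(c) = Mul(Rational(1, 2), Pow(c, -1)) (Function('o')(c) = Pow(Mul(2, c), -1) = Mul(Rational(1, 2), Pow(c, -1)))
Function('d')(w) = Rational(-11, 13) (Function('d')(w) = Mul(-22, Rational(1, 26)) = Rational(-11, 13))
Function('a')(O, L) = Mul(Add(-278, O), Add(Rational(-11, 13), L)) (Function('a')(O, L) = Mul(Add(O, -278), Add(L, Rational(-11, 13))) = Mul(Add(-278, O), Add(Rational(-11, 13), L)))
Add(Function('E')(382), Function('a')(416, -693)) = Add(204, Add(Rational(3058, 13), Mul(-278, -693), Mul(Rational(-11, 13), 416), Mul(-693, 416))) = Add(204, Add(Rational(3058, 13), 192654, -352, -288288)) = Add(204, Rational(-1244760, 13)) = Rational(-1242108, 13)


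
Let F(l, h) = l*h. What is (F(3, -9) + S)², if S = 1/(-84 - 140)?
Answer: 36590401/50176 ≈ 729.24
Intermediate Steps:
F(l, h) = h*l
S = -1/224 (S = 1/(-224) = -1/224 ≈ -0.0044643)
(F(3, -9) + S)² = (-9*3 - 1/224)² = (-27 - 1/224)² = (-6049/224)² = 36590401/50176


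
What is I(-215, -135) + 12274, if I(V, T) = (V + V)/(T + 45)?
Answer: 110509/9 ≈ 12279.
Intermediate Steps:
I(V, T) = 2*V/(45 + T) (I(V, T) = (2*V)/(45 + T) = 2*V/(45 + T))
I(-215, -135) + 12274 = 2*(-215)/(45 - 135) + 12274 = 2*(-215)/(-90) + 12274 = 2*(-215)*(-1/90) + 12274 = 43/9 + 12274 = 110509/9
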